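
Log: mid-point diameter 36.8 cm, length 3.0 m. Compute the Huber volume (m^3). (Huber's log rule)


Huber: V = Am * L,  Am = pi*(Dm/200)^2
Am = pi*(36.8/200)^2 = 0.106362 m^2
V = 0.106362*3.0 = 0.3191 m^3

0.3191


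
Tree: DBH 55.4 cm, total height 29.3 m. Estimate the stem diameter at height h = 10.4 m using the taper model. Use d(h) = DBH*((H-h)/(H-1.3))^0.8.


Taper: d(h) = DBH * ((H - h) / (H - 1.3))^0.8
Numerator = H - h = 29.3 - 10.4 = 18.9 m
Denominator = H - 1.3 = 29.3 - 1.3 = 28.0 m
Ratio = 18.9 / 28.0 = 0.675
d = 55.4 * 0.675^0.8 = 40.5 cm

40.5


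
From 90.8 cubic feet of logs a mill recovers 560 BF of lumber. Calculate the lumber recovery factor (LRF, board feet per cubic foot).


Formula: LRF = Lumber Output (BF) / Log Input (ft^3)
LRF = 560 BF / 90.8 ft^3
LRF = 6.17 BF/ft^3

6.17


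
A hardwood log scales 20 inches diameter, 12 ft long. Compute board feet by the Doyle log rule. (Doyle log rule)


Doyle: BF = (D - 4)^2 * L / 16
Adjusted diameter = 20 - 4 = 16 in
(D-4)^2 = 16^2 = 256
BF = 256 * 12 / 16 = 192 BF

192


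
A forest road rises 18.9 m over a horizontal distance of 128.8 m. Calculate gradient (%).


Formula: Gradient = rise / run * 100
Gradient = 18.9 / 128.8 * 100 = 14.7%

14.7


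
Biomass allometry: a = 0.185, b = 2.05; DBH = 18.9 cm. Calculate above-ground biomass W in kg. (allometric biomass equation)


Formula: W = a * DBH^b  (allometric power law)
DBH^b = 18.9^2.05 = 413.7583
W = 0.185 * 413.7583 = 76.5 kg

76.5


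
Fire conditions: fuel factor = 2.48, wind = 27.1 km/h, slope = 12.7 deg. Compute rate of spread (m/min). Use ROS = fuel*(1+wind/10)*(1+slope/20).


Formula: ROS = fuel * (1 + wind/10) * (1 + slope/20)
Wind factor = 1 + 27.1/10 = 3.71
Slope factor = 1 + 12.7/20 = 1.635
ROS = 2.48 * 3.71 * 1.635 = 15.04 m/min

15.04


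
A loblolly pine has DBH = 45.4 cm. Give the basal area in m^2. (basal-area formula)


Formula: BA = pi * (DBH/2)^2 / 10000  (cm^2 to m^2)
Radius = DBH/2 = 45.4/2 = 22.7 cm
BA = pi * 22.7^2 / 10000
   = 1618.8313 cm^2 / 10000
   = 0.1619 m^2

0.1619


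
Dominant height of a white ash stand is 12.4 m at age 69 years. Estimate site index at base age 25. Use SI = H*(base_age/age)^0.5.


Formula: SI = H_dom * (base_age / age)^0.5
Age ratio = 25 / 69 = 0.36232
sqrt(age_ratio) = 0.60193
SI = 12.4 * 0.60193 = 7.5 m

7.5


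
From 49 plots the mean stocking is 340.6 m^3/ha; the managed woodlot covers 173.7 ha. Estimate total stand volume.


Formula: Total Volume = Mean Volume per ha * Total Area
Total Volume = 340.6 m^3/ha * 173.7 ha
Total Volume = 59162 m^3

59162


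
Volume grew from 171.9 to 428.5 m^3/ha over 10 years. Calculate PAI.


Formula: PAI = (V_T2 - V_T1) / (T2 - T1)
Volume increment = 428.5 - 171.9 = 256.6 m^3/ha
PAI = 256.6 / 10 = 25.66 m^3/ha/year

25.66


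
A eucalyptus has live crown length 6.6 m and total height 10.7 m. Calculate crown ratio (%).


Formula: Crown Ratio = (Crown Length / Total Height) * 100
CR = (6.6 m / 10.7 m) * 100
CR = 0.6168 * 100 = 61.7%

61.7


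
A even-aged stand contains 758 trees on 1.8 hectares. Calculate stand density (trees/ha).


Formula: Stand Density = N_trees / Area_ha
Density = 758 trees / 1.8 ha
Density = 421 trees/ha

421


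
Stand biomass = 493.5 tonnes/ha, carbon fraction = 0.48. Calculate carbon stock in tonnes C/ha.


Formula: Carbon Stock = Biomass * Carbon Fraction
C = 493.5 t/ha * 0.48
C = 236.9 t C/ha

236.9


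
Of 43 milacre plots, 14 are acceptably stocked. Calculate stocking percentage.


Formula: Stocking % = stocked plots / total plots * 100
Stocking = 14 / 43 * 100
Stocking = 0.3256 * 100 = 32.6%

32.6


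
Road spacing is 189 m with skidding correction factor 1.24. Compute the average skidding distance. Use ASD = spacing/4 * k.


Formula: ASD = (spacing / 4) * correction
Uncorrected distance = spacing / 4 = 189 / 4 = 47.25 m
ASD = 47.25 * 1.24 = 59 m

59


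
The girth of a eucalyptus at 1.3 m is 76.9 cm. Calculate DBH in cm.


Formula: DBH = C / pi
DBH = 76.9 / pi
pi = 3.14159...
DBH = 24.5 cm

24.5


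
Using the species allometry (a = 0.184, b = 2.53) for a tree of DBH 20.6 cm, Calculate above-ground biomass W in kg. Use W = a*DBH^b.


Formula: W = a * DBH^b  (allometric power law)
DBH^b = 20.6^2.53 = 2109.0364
W = 0.184 * 2109.0364 = 388.1 kg

388.1


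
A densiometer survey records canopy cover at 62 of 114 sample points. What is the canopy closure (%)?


Formula: Canopy closure = covered points / total points * 100
Closure = 62 / 114 * 100
Closure = 0.5439 * 100 = 54.4%

54.4


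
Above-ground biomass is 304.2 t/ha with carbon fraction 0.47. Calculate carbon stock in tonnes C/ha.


Formula: Carbon Stock = Biomass * Carbon Fraction
C = 304.2 t/ha * 0.47
C = 143.0 t C/ha

143.0


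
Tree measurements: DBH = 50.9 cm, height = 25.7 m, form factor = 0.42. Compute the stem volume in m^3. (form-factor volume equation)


Formula: V = pi * (DBH/200)^2 * H * ff
Radius = DBH/200 = 50.9/200 = 0.2545 m
Radius^2 = 0.2545^2 = 0.06477025 m^2
V = pi * 0.06477025 * 25.7 * 0.42
V = 2.196 m^3

2.196


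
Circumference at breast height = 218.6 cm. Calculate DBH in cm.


Formula: DBH = C / pi
DBH = 218.6 / pi
pi = 3.14159...
DBH = 69.6 cm

69.6


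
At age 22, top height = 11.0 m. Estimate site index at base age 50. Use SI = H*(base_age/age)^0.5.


Formula: SI = H_dom * (base_age / age)^0.5
Age ratio = 50 / 22 = 2.27273
sqrt(age_ratio) = 1.50756
SI = 11.0 * 1.50756 = 16.6 m

16.6


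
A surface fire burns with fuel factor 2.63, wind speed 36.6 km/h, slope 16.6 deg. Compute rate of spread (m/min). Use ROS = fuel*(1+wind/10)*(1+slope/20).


Formula: ROS = fuel * (1 + wind/10) * (1 + slope/20)
Wind factor = 1 + 36.6/10 = 4.66
Slope factor = 1 + 16.6/20 = 1.83
ROS = 2.63 * 4.66 * 1.83 = 22.43 m/min

22.43


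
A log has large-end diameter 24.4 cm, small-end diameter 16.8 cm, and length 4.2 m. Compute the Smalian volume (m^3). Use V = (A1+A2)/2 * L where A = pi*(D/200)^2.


Smalian: V = (A1 + A2)/2 * L,  A = pi*(D/200)^2
A1 = pi*(24.4/200)^2 = 0.046759 m^2
A2 = pi*(16.8/200)^2 = 0.022167 m^2
V = (0.046759+0.022167)/2*4.2 = 0.1447 m^3

0.1447


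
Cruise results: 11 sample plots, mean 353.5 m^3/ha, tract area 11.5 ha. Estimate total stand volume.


Formula: Total Volume = Mean Volume per ha * Total Area
Total Volume = 353.5 m^3/ha * 11.5 ha
Total Volume = 4065 m^3

4065


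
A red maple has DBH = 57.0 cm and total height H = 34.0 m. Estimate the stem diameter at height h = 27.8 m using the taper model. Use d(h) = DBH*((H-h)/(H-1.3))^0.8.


Taper: d(h) = DBH * ((H - h) / (H - 1.3))^0.8
Numerator = H - h = 34.0 - 27.8 = 6.2 m
Denominator = H - 1.3 = 34.0 - 1.3 = 32.7 m
Ratio = 6.2 / 32.7 = 0.1896
d = 57.0 * 0.1896^0.8 = 15.1 cm

15.1


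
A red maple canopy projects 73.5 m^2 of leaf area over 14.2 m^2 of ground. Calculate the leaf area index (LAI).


Formula: LAI = total leaf area / ground area  (dimensionless)
LAI = 73.5 m^2 / 14.2 m^2
LAI = 5.18

5.18


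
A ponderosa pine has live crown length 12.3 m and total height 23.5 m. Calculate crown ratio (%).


Formula: Crown Ratio = (Crown Length / Total Height) * 100
CR = (12.3 m / 23.5 m) * 100
CR = 0.5234 * 100 = 52.3%

52.3


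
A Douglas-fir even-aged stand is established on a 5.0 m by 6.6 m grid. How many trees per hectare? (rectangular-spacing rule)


Formula: TPH = 10000 m^2/ha / (spacing_x * spacing_y)
Area per tree = 5.0 m * 6.6 m = 33.0 m^2
TPH = 10000 / 33.0 = 303 trees/ha

303


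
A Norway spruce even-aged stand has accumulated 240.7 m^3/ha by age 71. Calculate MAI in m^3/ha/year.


Formula: MAI = Total Volume / Stand Age
MAI = 240.7 m^3/ha / 71 years
MAI = 3.39 m^3/ha/year

3.39


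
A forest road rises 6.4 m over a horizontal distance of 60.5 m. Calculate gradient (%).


Formula: Gradient = rise / run * 100
Gradient = 6.4 / 60.5 * 100 = 10.6%

10.6


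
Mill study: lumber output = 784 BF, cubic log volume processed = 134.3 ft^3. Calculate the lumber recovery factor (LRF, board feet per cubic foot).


Formula: LRF = Lumber Output (BF) / Log Input (ft^3)
LRF = 784 BF / 134.3 ft^3
LRF = 5.84 BF/ft^3

5.84


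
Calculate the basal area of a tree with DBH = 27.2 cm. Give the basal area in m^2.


Formula: BA = pi * (DBH/2)^2 / 10000  (cm^2 to m^2)
Radius = DBH/2 = 27.2/2 = 13.6 cm
BA = pi * 13.6^2 / 10000
   = 581.069 cm^2 / 10000
   = 0.0581 m^2

0.0581


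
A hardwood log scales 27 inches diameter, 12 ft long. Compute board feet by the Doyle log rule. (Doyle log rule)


Doyle: BF = (D - 4)^2 * L / 16
Adjusted diameter = 27 - 4 = 23 in
(D-4)^2 = 23^2 = 529
BF = 529 * 12 / 16 = 397 BF

397


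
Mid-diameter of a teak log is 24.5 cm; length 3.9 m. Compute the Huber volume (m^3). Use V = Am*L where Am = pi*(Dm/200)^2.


Huber: V = Am * L,  Am = pi*(Dm/200)^2
Am = pi*(24.5/200)^2 = 0.047144 m^2
V = 0.047144*3.9 = 0.1839 m^3

0.1839


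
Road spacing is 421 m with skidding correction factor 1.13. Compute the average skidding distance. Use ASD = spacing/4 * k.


Formula: ASD = (spacing / 4) * correction
Uncorrected distance = spacing / 4 = 421 / 4 = 105.25 m
ASD = 105.25 * 1.13 = 119 m

119


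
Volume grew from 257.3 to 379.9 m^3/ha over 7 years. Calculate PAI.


Formula: PAI = (V_T2 - V_T1) / (T2 - T1)
Volume increment = 379.9 - 257.3 = 122.6 m^3/ha
PAI = 122.6 / 7 = 17.51 m^3/ha/year

17.51


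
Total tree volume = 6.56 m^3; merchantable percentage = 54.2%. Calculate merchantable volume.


Formula: MV = V_total * (merchantable_pct / 100)
Merchantable fraction = 54.2% / 100 = 0.542
MV = 6.56 m^3 * 0.542 = 3.556 m^3

3.556


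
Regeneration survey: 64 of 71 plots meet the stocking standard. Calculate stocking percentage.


Formula: Stocking % = stocked plots / total plots * 100
Stocking = 64 / 71 * 100
Stocking = 0.9014 * 100 = 90.1%

90.1


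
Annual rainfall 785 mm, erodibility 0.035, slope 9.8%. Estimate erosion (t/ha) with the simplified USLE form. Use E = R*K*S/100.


Formula: E = R * K * S / 100  (simplified USLE)
R * K = 785 * 0.035 = 27.475
E = 27.475 * 9.8 / 100 = 2.69 t/ha

2.69


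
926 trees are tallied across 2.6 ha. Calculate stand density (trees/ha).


Formula: Stand Density = N_trees / Area_ha
Density = 926 trees / 2.6 ha
Density = 356 trees/ha

356


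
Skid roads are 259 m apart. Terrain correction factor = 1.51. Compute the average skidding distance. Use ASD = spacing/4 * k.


Formula: ASD = (spacing / 4) * correction
Uncorrected distance = spacing / 4 = 259 / 4 = 64.75 m
ASD = 64.75 * 1.51 = 98 m

98


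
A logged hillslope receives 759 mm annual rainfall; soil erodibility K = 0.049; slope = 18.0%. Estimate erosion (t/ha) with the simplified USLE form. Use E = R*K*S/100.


Formula: E = R * K * S / 100  (simplified USLE)
R * K = 759 * 0.049 = 37.191
E = 37.191 * 18.0 / 100 = 6.69 t/ha

6.69


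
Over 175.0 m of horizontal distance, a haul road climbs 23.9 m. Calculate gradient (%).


Formula: Gradient = rise / run * 100
Gradient = 23.9 / 175.0 * 100 = 13.7%

13.7


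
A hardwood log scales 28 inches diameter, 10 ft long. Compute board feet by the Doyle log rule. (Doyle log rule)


Doyle: BF = (D - 4)^2 * L / 16
Adjusted diameter = 28 - 4 = 24 in
(D-4)^2 = 24^2 = 576
BF = 576 * 10 / 16 = 360 BF

360


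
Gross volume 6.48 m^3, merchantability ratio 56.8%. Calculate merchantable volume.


Formula: MV = V_total * (merchantable_pct / 100)
Merchantable fraction = 56.8% / 100 = 0.568
MV = 6.48 m^3 * 0.568 = 3.681 m^3

3.681


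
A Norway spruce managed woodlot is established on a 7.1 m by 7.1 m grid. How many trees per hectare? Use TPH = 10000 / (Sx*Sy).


Formula: TPH = 10000 m^2/ha / (spacing_x * spacing_y)
Area per tree = 7.1 m * 7.1 m = 50.41 m^2
TPH = 10000 / 50.41 = 198 trees/ha

198


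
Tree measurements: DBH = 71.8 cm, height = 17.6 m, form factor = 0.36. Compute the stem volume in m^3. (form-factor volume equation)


Formula: V = pi * (DBH/200)^2 * H * ff
Radius = DBH/200 = 71.8/200 = 0.359 m
Radius^2 = 0.359^2 = 0.128881 m^2
V = pi * 0.128881 * 17.6 * 0.36
V = 2.565 m^3

2.565


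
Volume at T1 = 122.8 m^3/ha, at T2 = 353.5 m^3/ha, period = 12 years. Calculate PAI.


Formula: PAI = (V_T2 - V_T1) / (T2 - T1)
Volume increment = 353.5 - 122.8 = 230.7 m^3/ha
PAI = 230.7 / 12 = 19.23 m^3/ha/year

19.23


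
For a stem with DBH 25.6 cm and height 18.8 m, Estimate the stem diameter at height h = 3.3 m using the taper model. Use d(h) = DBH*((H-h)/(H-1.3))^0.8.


Taper: d(h) = DBH * ((H - h) / (H - 1.3))^0.8
Numerator = H - h = 18.8 - 3.3 = 15.5 m
Denominator = H - 1.3 = 18.8 - 1.3 = 17.5 m
Ratio = 15.5 / 17.5 = 0.88571
d = 25.6 * 0.88571^0.8 = 23.2 cm

23.2


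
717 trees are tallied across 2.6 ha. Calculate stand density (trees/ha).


Formula: Stand Density = N_trees / Area_ha
Density = 717 trees / 2.6 ha
Density = 276 trees/ha

276


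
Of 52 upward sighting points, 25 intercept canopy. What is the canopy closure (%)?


Formula: Canopy closure = covered points / total points * 100
Closure = 25 / 52 * 100
Closure = 0.4808 * 100 = 48.1%

48.1


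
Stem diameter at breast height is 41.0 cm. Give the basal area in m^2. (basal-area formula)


Formula: BA = pi * (DBH/2)^2 / 10000  (cm^2 to m^2)
Radius = DBH/2 = 41.0/2 = 20.5 cm
BA = pi * 20.5^2 / 10000
   = 1320.2543 cm^2 / 10000
   = 0.132 m^2

0.132


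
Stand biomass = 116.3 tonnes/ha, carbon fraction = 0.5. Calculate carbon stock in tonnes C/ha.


Formula: Carbon Stock = Biomass * Carbon Fraction
C = 116.3 t/ha * 0.5
C = 58.2 t C/ha

58.2


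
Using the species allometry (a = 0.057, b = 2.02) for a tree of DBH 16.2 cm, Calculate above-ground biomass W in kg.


Formula: W = a * DBH^b  (allometric power law)
DBH^b = 16.2^2.02 = 277.4727
W = 0.057 * 277.4727 = 15.8 kg

15.8


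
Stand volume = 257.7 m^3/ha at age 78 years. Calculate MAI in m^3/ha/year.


Formula: MAI = Total Volume / Stand Age
MAI = 257.7 m^3/ha / 78 years
MAI = 3.3 m^3/ha/year

3.3


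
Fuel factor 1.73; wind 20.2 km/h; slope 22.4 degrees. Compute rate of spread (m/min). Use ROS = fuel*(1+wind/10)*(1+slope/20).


Formula: ROS = fuel * (1 + wind/10) * (1 + slope/20)
Wind factor = 1 + 20.2/10 = 3.02
Slope factor = 1 + 22.4/20 = 2.12
ROS = 1.73 * 3.02 * 2.12 = 11.08 m/min

11.08


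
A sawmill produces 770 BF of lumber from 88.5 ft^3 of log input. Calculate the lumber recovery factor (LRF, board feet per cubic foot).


Formula: LRF = Lumber Output (BF) / Log Input (ft^3)
LRF = 770 BF / 88.5 ft^3
LRF = 8.7 BF/ft^3

8.7


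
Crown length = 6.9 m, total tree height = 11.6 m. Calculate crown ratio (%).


Formula: Crown Ratio = (Crown Length / Total Height) * 100
CR = (6.9 m / 11.6 m) * 100
CR = 0.5948 * 100 = 59.5%

59.5


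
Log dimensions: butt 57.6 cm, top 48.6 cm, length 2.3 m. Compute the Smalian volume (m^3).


Smalian: V = (A1 + A2)/2 * L,  A = pi*(D/200)^2
A1 = pi*(57.6/200)^2 = 0.260576 m^2
A2 = pi*(48.6/200)^2 = 0.185508 m^2
V = (0.260576+0.185508)/2*2.3 = 0.513 m^3

0.513


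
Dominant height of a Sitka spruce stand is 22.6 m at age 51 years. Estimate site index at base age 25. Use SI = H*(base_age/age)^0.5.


Formula: SI = H_dom * (base_age / age)^0.5
Age ratio = 25 / 51 = 0.4902
sqrt(age_ratio) = 0.70014
SI = 22.6 * 0.70014 = 15.8 m

15.8


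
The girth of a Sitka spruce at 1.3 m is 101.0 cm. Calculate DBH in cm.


Formula: DBH = C / pi
DBH = 101.0 / pi
pi = 3.14159...
DBH = 32.1 cm

32.1


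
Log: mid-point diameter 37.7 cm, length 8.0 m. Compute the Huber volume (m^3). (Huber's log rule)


Huber: V = Am * L,  Am = pi*(Dm/200)^2
Am = pi*(37.7/200)^2 = 0.111628 m^2
V = 0.111628*8.0 = 0.893 m^3

0.893


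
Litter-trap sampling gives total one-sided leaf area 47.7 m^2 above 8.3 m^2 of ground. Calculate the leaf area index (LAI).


Formula: LAI = total leaf area / ground area  (dimensionless)
LAI = 47.7 m^2 / 8.3 m^2
LAI = 5.75

5.75


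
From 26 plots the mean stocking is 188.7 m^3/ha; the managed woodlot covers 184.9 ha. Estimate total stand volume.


Formula: Total Volume = Mean Volume per ha * Total Area
Total Volume = 188.7 m^3/ha * 184.9 ha
Total Volume = 34891 m^3

34891


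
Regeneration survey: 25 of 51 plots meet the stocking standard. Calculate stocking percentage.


Formula: Stocking % = stocked plots / total plots * 100
Stocking = 25 / 51 * 100
Stocking = 0.4902 * 100 = 49.0%

49.0


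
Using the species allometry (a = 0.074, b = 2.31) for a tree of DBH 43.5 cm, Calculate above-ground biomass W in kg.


Formula: W = a * DBH^b  (allometric power law)
DBH^b = 43.5^2.31 = 6094.1085
W = 0.074 * 6094.1085 = 451.0 kg

451.0


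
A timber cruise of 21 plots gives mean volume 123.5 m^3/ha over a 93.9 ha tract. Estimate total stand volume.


Formula: Total Volume = Mean Volume per ha * Total Area
Total Volume = 123.5 m^3/ha * 93.9 ha
Total Volume = 11597 m^3

11597


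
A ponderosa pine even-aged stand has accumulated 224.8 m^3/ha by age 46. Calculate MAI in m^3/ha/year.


Formula: MAI = Total Volume / Stand Age
MAI = 224.8 m^3/ha / 46 years
MAI = 4.89 m^3/ha/year

4.89


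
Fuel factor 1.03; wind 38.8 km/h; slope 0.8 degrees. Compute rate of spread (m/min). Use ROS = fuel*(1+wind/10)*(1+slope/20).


Formula: ROS = fuel * (1 + wind/10) * (1 + slope/20)
Wind factor = 1 + 38.8/10 = 4.88
Slope factor = 1 + 0.8/20 = 1.04
ROS = 1.03 * 4.88 * 1.04 = 5.23 m/min

5.23


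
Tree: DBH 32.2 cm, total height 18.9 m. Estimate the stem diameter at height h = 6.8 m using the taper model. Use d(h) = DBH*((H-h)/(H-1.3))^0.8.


Taper: d(h) = DBH * ((H - h) / (H - 1.3))^0.8
Numerator = H - h = 18.9 - 6.8 = 12.1 m
Denominator = H - 1.3 = 18.9 - 1.3 = 17.6 m
Ratio = 12.1 / 17.6 = 0.6875
d = 32.2 * 0.6875^0.8 = 23.9 cm

23.9


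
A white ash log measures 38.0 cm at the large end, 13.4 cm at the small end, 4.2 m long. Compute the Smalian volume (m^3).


Smalian: V = (A1 + A2)/2 * L,  A = pi*(D/200)^2
A1 = pi*(38.0/200)^2 = 0.113411 m^2
A2 = pi*(13.4/200)^2 = 0.014103 m^2
V = (0.113411+0.014103)/2*4.2 = 0.2678 m^3

0.2678


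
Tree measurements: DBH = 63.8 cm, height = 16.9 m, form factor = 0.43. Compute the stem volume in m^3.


Formula: V = pi * (DBH/200)^2 * H * ff
Radius = DBH/200 = 63.8/200 = 0.319 m
Radius^2 = 0.319^2 = 0.101761 m^2
V = pi * 0.101761 * 16.9 * 0.43
V = 2.323 m^3

2.323


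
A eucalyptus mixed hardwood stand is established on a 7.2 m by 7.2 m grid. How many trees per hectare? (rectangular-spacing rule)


Formula: TPH = 10000 m^2/ha / (spacing_x * spacing_y)
Area per tree = 7.2 m * 7.2 m = 51.84 m^2
TPH = 10000 / 51.84 = 193 trees/ha

193


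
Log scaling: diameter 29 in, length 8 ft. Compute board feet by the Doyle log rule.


Doyle: BF = (D - 4)^2 * L / 16
Adjusted diameter = 29 - 4 = 25 in
(D-4)^2 = 25^2 = 625
BF = 625 * 8 / 16 = 313 BF

313


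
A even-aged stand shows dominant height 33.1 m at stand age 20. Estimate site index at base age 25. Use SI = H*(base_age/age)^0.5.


Formula: SI = H_dom * (base_age / age)^0.5
Age ratio = 25 / 20 = 1.25
sqrt(age_ratio) = 1.11803
SI = 33.1 * 1.11803 = 37.0 m

37.0


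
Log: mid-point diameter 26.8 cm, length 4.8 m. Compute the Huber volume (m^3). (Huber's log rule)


Huber: V = Am * L,  Am = pi*(Dm/200)^2
Am = pi*(26.8/200)^2 = 0.05641 m^2
V = 0.05641*4.8 = 0.2708 m^3

0.2708


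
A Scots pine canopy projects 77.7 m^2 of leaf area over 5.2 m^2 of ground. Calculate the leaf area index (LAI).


Formula: LAI = total leaf area / ground area  (dimensionless)
LAI = 77.7 m^2 / 5.2 m^2
LAI = 14.94

14.94


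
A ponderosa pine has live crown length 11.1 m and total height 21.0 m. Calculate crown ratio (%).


Formula: Crown Ratio = (Crown Length / Total Height) * 100
CR = (11.1 m / 21.0 m) * 100
CR = 0.5286 * 100 = 52.9%

52.9


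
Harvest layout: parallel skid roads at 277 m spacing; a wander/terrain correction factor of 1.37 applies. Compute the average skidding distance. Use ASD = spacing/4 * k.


Formula: ASD = (spacing / 4) * correction
Uncorrected distance = spacing / 4 = 277 / 4 = 69.25 m
ASD = 69.25 * 1.37 = 95 m

95


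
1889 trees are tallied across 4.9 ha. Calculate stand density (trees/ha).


Formula: Stand Density = N_trees / Area_ha
Density = 1889 trees / 4.9 ha
Density = 386 trees/ha

386


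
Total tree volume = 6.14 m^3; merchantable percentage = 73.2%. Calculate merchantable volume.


Formula: MV = V_total * (merchantable_pct / 100)
Merchantable fraction = 73.2% / 100 = 0.732
MV = 6.14 m^3 * 0.732 = 4.494 m^3

4.494


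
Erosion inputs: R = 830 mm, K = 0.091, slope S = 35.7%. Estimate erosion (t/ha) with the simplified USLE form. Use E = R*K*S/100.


Formula: E = R * K * S / 100  (simplified USLE)
R * K = 830 * 0.091 = 75.53
E = 75.53 * 35.7 / 100 = 26.96 t/ha

26.96


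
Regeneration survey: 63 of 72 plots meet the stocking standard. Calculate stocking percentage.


Formula: Stocking % = stocked plots / total plots * 100
Stocking = 63 / 72 * 100
Stocking = 0.875 * 100 = 87.5%

87.5


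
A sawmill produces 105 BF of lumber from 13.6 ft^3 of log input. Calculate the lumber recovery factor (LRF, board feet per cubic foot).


Formula: LRF = Lumber Output (BF) / Log Input (ft^3)
LRF = 105 BF / 13.6 ft^3
LRF = 7.72 BF/ft^3

7.72


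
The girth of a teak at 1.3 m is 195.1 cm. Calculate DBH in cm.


Formula: DBH = C / pi
DBH = 195.1 / pi
pi = 3.14159...
DBH = 62.1 cm

62.1


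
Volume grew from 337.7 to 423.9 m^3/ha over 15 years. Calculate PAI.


Formula: PAI = (V_T2 - V_T1) / (T2 - T1)
Volume increment = 423.9 - 337.7 = 86.2 m^3/ha
PAI = 86.2 / 15 = 5.75 m^3/ha/year

5.75


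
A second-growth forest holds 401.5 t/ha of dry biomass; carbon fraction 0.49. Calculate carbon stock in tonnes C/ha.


Formula: Carbon Stock = Biomass * Carbon Fraction
C = 401.5 t/ha * 0.49
C = 196.7 t C/ha

196.7


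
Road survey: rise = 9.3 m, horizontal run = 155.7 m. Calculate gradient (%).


Formula: Gradient = rise / run * 100
Gradient = 9.3 / 155.7 * 100 = 6.0%

6.0


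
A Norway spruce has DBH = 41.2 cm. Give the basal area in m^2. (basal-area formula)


Formula: BA = pi * (DBH/2)^2 / 10000  (cm^2 to m^2)
Radius = DBH/2 = 41.2/2 = 20.6 cm
BA = pi * 20.6^2 / 10000
   = 1333.1663 cm^2 / 10000
   = 0.1333 m^2

0.1333


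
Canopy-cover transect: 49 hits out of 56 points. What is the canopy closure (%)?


Formula: Canopy closure = covered points / total points * 100
Closure = 49 / 56 * 100
Closure = 0.875 * 100 = 87.5%

87.5


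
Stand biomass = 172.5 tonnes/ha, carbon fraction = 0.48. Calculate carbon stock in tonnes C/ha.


Formula: Carbon Stock = Biomass * Carbon Fraction
C = 172.5 t/ha * 0.48
C = 82.8 t C/ha

82.8


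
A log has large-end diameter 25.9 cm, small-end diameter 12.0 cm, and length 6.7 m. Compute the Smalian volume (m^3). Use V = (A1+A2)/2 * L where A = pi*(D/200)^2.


Smalian: V = (A1 + A2)/2 * L,  A = pi*(D/200)^2
A1 = pi*(25.9/200)^2 = 0.052685 m^2
A2 = pi*(12.0/200)^2 = 0.01131 m^2
V = (0.052685+0.01131)/2*6.7 = 0.2144 m^3

0.2144


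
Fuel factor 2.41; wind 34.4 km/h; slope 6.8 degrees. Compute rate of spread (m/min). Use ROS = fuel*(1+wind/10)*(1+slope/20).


Formula: ROS = fuel * (1 + wind/10) * (1 + slope/20)
Wind factor = 1 + 34.4/10 = 4.44
Slope factor = 1 + 6.8/20 = 1.34
ROS = 2.41 * 4.44 * 1.34 = 14.34 m/min

14.34


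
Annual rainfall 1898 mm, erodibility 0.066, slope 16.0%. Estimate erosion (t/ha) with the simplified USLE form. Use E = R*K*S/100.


Formula: E = R * K * S / 100  (simplified USLE)
R * K = 1898 * 0.066 = 125.268
E = 125.268 * 16.0 / 100 = 20.04 t/ha

20.04


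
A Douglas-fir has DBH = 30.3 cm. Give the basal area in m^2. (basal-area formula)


Formula: BA = pi * (DBH/2)^2 / 10000  (cm^2 to m^2)
Radius = DBH/2 = 30.3/2 = 15.15 cm
BA = pi * 15.15^2 / 10000
   = 721.0662 cm^2 / 10000
   = 0.0721 m^2

0.0721


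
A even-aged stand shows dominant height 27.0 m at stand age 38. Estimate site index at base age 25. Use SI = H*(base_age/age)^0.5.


Formula: SI = H_dom * (base_age / age)^0.5
Age ratio = 25 / 38 = 0.65789
sqrt(age_ratio) = 0.81111
SI = 27.0 * 0.81111 = 21.9 m

21.9


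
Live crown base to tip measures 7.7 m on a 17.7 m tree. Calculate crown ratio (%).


Formula: Crown Ratio = (Crown Length / Total Height) * 100
CR = (7.7 m / 17.7 m) * 100
CR = 0.435 * 100 = 43.5%

43.5


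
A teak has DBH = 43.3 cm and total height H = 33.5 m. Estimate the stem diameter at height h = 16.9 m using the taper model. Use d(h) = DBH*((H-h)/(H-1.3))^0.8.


Taper: d(h) = DBH * ((H - h) / (H - 1.3))^0.8
Numerator = H - h = 33.5 - 16.9 = 16.6 m
Denominator = H - 1.3 = 33.5 - 1.3 = 32.2 m
Ratio = 16.6 / 32.2 = 0.51553
d = 43.3 * 0.51553^0.8 = 25.5 cm

25.5


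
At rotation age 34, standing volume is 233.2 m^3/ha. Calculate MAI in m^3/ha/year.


Formula: MAI = Total Volume / Stand Age
MAI = 233.2 m^3/ha / 34 years
MAI = 6.86 m^3/ha/year

6.86


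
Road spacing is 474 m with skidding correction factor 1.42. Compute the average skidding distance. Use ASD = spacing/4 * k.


Formula: ASD = (spacing / 4) * correction
Uncorrected distance = spacing / 4 = 474 / 4 = 118.5 m
ASD = 118.5 * 1.42 = 168 m

168


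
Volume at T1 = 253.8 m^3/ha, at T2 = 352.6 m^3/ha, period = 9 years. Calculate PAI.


Formula: PAI = (V_T2 - V_T1) / (T2 - T1)
Volume increment = 352.6 - 253.8 = 98.8 m^3/ha
PAI = 98.8 / 9 = 10.98 m^3/ha/year

10.98


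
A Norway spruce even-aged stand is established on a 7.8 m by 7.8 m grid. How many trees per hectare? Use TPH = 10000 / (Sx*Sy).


Formula: TPH = 10000 m^2/ha / (spacing_x * spacing_y)
Area per tree = 7.8 m * 7.8 m = 60.84 m^2
TPH = 10000 / 60.84 = 164 trees/ha

164


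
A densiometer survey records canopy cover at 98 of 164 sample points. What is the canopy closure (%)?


Formula: Canopy closure = covered points / total points * 100
Closure = 98 / 164 * 100
Closure = 0.5976 * 100 = 59.8%

59.8


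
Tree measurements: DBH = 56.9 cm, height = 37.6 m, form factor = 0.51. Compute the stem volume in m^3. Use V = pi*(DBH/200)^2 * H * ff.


Formula: V = pi * (DBH/200)^2 * H * ff
Radius = DBH/200 = 56.9/200 = 0.2845 m
Radius^2 = 0.2845^2 = 0.08094025 m^2
V = pi * 0.08094025 * 37.6 * 0.51
V = 4.876 m^3

4.876


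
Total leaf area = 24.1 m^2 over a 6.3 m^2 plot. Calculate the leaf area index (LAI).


Formula: LAI = total leaf area / ground area  (dimensionless)
LAI = 24.1 m^2 / 6.3 m^2
LAI = 3.83

3.83


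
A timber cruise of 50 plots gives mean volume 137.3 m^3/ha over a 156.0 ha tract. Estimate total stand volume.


Formula: Total Volume = Mean Volume per ha * Total Area
Total Volume = 137.3 m^3/ha * 156.0 ha
Total Volume = 21419 m^3

21419


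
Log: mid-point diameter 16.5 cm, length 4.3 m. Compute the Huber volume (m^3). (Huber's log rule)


Huber: V = Am * L,  Am = pi*(Dm/200)^2
Am = pi*(16.5/200)^2 = 0.021382 m^2
V = 0.021382*4.3 = 0.0919 m^3

0.0919


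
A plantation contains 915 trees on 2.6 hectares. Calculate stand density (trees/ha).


Formula: Stand Density = N_trees / Area_ha
Density = 915 trees / 2.6 ha
Density = 352 trees/ha

352


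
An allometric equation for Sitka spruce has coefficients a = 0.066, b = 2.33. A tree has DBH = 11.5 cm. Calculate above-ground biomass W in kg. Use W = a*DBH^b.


Formula: W = a * DBH^b  (allometric power law)
DBH^b = 11.5^2.33 = 296.0915
W = 0.066 * 296.0915 = 19.5 kg

19.5


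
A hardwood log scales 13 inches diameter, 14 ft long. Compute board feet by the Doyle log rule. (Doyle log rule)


Doyle: BF = (D - 4)^2 * L / 16
Adjusted diameter = 13 - 4 = 9 in
(D-4)^2 = 9^2 = 81
BF = 81 * 14 / 16 = 71 BF

71


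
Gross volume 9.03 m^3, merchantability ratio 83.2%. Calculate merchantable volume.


Formula: MV = V_total * (merchantable_pct / 100)
Merchantable fraction = 83.2% / 100 = 0.832
MV = 9.03 m^3 * 0.832 = 7.513 m^3

7.513


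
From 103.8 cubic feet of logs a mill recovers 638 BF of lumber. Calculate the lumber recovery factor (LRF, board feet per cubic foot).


Formula: LRF = Lumber Output (BF) / Log Input (ft^3)
LRF = 638 BF / 103.8 ft^3
LRF = 6.15 BF/ft^3

6.15


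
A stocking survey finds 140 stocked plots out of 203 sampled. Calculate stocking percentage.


Formula: Stocking % = stocked plots / total plots * 100
Stocking = 140 / 203 * 100
Stocking = 0.6897 * 100 = 69.0%

69.0


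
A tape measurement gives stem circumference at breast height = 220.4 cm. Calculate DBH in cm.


Formula: DBH = C / pi
DBH = 220.4 / pi
pi = 3.14159...
DBH = 70.2 cm

70.2


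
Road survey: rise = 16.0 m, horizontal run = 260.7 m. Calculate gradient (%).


Formula: Gradient = rise / run * 100
Gradient = 16.0 / 260.7 * 100 = 6.1%

6.1


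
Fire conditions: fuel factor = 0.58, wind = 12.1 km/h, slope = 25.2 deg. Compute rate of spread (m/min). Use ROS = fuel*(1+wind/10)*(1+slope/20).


Formula: ROS = fuel * (1 + wind/10) * (1 + slope/20)
Wind factor = 1 + 12.1/10 = 2.21
Slope factor = 1 + 25.2/20 = 2.26
ROS = 0.58 * 2.21 * 2.26 = 2.9 m/min

2.9


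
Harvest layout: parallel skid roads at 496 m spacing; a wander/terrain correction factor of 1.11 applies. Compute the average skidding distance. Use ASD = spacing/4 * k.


Formula: ASD = (spacing / 4) * correction
Uncorrected distance = spacing / 4 = 496 / 4 = 124 m
ASD = 124 * 1.11 = 138 m

138


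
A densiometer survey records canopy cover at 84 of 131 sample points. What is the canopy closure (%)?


Formula: Canopy closure = covered points / total points * 100
Closure = 84 / 131 * 100
Closure = 0.6412 * 100 = 64.1%

64.1


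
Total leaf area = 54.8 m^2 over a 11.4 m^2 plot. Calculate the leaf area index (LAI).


Formula: LAI = total leaf area / ground area  (dimensionless)
LAI = 54.8 m^2 / 11.4 m^2
LAI = 4.81

4.81


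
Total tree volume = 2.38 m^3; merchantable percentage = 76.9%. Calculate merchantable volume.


Formula: MV = V_total * (merchantable_pct / 100)
Merchantable fraction = 76.9% / 100 = 0.769
MV = 2.38 m^3 * 0.769 = 1.83 m^3

1.83


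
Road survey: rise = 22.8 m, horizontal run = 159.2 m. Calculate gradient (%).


Formula: Gradient = rise / run * 100
Gradient = 22.8 / 159.2 * 100 = 14.3%

14.3


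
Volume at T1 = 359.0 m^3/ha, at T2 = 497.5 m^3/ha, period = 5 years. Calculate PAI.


Formula: PAI = (V_T2 - V_T1) / (T2 - T1)
Volume increment = 497.5 - 359.0 = 138.5 m^3/ha
PAI = 138.5 / 5 = 27.7 m^3/ha/year

27.7


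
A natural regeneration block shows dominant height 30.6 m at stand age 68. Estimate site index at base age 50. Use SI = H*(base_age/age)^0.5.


Formula: SI = H_dom * (base_age / age)^0.5
Age ratio = 50 / 68 = 0.73529
sqrt(age_ratio) = 0.85749
SI = 30.6 * 0.85749 = 26.2 m

26.2


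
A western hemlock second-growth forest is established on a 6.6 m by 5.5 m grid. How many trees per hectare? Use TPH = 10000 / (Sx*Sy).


Formula: TPH = 10000 m^2/ha / (spacing_x * spacing_y)
Area per tree = 6.6 m * 5.5 m = 36.3 m^2
TPH = 10000 / 36.3 = 275 trees/ha

275


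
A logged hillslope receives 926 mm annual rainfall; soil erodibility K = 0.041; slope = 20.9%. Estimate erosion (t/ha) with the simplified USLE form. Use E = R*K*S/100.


Formula: E = R * K * S / 100  (simplified USLE)
R * K = 926 * 0.041 = 37.966
E = 37.966 * 20.9 / 100 = 7.93 t/ha

7.93


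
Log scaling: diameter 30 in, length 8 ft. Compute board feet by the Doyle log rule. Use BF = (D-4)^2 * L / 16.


Doyle: BF = (D - 4)^2 * L / 16
Adjusted diameter = 30 - 4 = 26 in
(D-4)^2 = 26^2 = 676
BF = 676 * 8 / 16 = 338 BF

338


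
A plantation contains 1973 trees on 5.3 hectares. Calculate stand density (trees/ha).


Formula: Stand Density = N_trees / Area_ha
Density = 1973 trees / 5.3 ha
Density = 372 trees/ha

372


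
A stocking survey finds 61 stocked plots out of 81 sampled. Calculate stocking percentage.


Formula: Stocking % = stocked plots / total plots * 100
Stocking = 61 / 81 * 100
Stocking = 0.7531 * 100 = 75.3%

75.3


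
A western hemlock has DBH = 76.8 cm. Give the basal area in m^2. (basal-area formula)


Formula: BA = pi * (DBH/2)^2 / 10000  (cm^2 to m^2)
Radius = DBH/2 = 76.8/2 = 38.4 cm
BA = pi * 38.4^2 / 10000
   = 4632.4669 cm^2 / 10000
   = 0.4632 m^2

0.4632


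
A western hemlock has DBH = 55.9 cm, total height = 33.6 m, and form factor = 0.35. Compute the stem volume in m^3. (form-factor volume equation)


Formula: V = pi * (DBH/200)^2 * H * ff
Radius = DBH/200 = 55.9/200 = 0.2795 m
Radius^2 = 0.2795^2 = 0.07812025 m^2
V = pi * 0.07812025 * 33.6 * 0.35
V = 2.886 m^3

2.886


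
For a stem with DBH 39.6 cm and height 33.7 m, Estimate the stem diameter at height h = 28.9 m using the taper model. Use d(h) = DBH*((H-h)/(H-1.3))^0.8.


Taper: d(h) = DBH * ((H - h) / (H - 1.3))^0.8
Numerator = H - h = 33.7 - 28.9 = 4.8 m
Denominator = H - 1.3 = 33.7 - 1.3 = 32.4 m
Ratio = 4.8 / 32.4 = 0.14815
d = 39.6 * 0.14815^0.8 = 8.6 cm

8.6


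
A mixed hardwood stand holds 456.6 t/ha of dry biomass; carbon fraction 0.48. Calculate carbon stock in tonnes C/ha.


Formula: Carbon Stock = Biomass * Carbon Fraction
C = 456.6 t/ha * 0.48
C = 219.2 t C/ha

219.2


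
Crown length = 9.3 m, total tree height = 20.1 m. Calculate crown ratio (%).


Formula: Crown Ratio = (Crown Length / Total Height) * 100
CR = (9.3 m / 20.1 m) * 100
CR = 0.4627 * 100 = 46.3%

46.3


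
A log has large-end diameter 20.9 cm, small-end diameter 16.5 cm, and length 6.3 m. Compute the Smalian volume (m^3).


Smalian: V = (A1 + A2)/2 * L,  A = pi*(D/200)^2
A1 = pi*(20.9/200)^2 = 0.034307 m^2
A2 = pi*(16.5/200)^2 = 0.021382 m^2
V = (0.034307+0.021382)/2*6.3 = 0.1754 m^3

0.1754


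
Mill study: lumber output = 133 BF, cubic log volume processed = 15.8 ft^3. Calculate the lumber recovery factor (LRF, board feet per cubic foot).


Formula: LRF = Lumber Output (BF) / Log Input (ft^3)
LRF = 133 BF / 15.8 ft^3
LRF = 8.42 BF/ft^3

8.42


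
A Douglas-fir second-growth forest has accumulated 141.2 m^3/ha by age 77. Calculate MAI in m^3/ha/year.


Formula: MAI = Total Volume / Stand Age
MAI = 141.2 m^3/ha / 77 years
MAI = 1.83 m^3/ha/year

1.83


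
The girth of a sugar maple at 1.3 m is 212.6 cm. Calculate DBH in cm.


Formula: DBH = C / pi
DBH = 212.6 / pi
pi = 3.14159...
DBH = 67.7 cm

67.7


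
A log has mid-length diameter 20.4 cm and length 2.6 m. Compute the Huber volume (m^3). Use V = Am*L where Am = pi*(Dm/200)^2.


Huber: V = Am * L,  Am = pi*(Dm/200)^2
Am = pi*(20.4/200)^2 = 0.032685 m^2
V = 0.032685*2.6 = 0.085 m^3

0.085


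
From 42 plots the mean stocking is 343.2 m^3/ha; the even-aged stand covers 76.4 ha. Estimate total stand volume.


Formula: Total Volume = Mean Volume per ha * Total Area
Total Volume = 343.2 m^3/ha * 76.4 ha
Total Volume = 26220 m^3

26220


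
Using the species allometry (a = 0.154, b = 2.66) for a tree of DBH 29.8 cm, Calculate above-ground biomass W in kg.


Formula: W = a * DBH^b  (allometric power law)
DBH^b = 29.8^2.66 = 8344.7871
W = 0.154 * 8344.7871 = 1285.1 kg

1285.1


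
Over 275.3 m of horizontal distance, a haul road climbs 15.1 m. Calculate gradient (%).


Formula: Gradient = rise / run * 100
Gradient = 15.1 / 275.3 * 100 = 5.5%

5.5


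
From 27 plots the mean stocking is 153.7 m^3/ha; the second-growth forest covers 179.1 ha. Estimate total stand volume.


Formula: Total Volume = Mean Volume per ha * Total Area
Total Volume = 153.7 m^3/ha * 179.1 ha
Total Volume = 27528 m^3

27528


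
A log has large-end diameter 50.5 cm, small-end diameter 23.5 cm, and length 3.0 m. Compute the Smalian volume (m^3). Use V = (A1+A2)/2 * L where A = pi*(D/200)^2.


Smalian: V = (A1 + A2)/2 * L,  A = pi*(D/200)^2
A1 = pi*(50.5/200)^2 = 0.200296 m^2
A2 = pi*(23.5/200)^2 = 0.043374 m^2
V = (0.200296+0.043374)/2*3.0 = 0.3655 m^3

0.3655


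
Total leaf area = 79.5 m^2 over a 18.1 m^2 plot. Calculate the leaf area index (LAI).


Formula: LAI = total leaf area / ground area  (dimensionless)
LAI = 79.5 m^2 / 18.1 m^2
LAI = 4.39

4.39


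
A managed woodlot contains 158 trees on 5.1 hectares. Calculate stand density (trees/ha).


Formula: Stand Density = N_trees / Area_ha
Density = 158 trees / 5.1 ha
Density = 31 trees/ha

31


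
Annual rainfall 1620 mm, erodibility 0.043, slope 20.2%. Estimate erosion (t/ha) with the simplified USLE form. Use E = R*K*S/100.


Formula: E = R * K * S / 100  (simplified USLE)
R * K = 1620 * 0.043 = 69.66
E = 69.66 * 20.2 / 100 = 14.07 t/ha

14.07


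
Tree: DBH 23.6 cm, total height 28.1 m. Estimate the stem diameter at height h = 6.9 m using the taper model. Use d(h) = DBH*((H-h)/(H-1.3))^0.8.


Taper: d(h) = DBH * ((H - h) / (H - 1.3))^0.8
Numerator = H - h = 28.1 - 6.9 = 21.2 m
Denominator = H - 1.3 = 28.1 - 1.3 = 26.8 m
Ratio = 21.2 / 26.8 = 0.79104
d = 23.6 * 0.79104^0.8 = 19.6 cm

19.6


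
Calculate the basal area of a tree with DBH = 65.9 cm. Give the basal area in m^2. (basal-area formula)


Formula: BA = pi * (DBH/2)^2 / 10000  (cm^2 to m^2)
Radius = DBH/2 = 65.9/2 = 32.95 cm
BA = pi * 32.95^2 / 10000
   = 3410.835 cm^2 / 10000
   = 0.3411 m^2

0.3411


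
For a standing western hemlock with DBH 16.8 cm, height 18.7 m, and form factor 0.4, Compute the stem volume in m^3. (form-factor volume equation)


Formula: V = pi * (DBH/200)^2 * H * ff
Radius = DBH/200 = 16.8/200 = 0.084 m
Radius^2 = 0.084^2 = 0.007056 m^2
V = pi * 0.007056 * 18.7 * 0.4
V = 0.166 m^3

0.166


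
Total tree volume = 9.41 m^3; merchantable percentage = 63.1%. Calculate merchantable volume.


Formula: MV = V_total * (merchantable_pct / 100)
Merchantable fraction = 63.1% / 100 = 0.631
MV = 9.41 m^3 * 0.631 = 5.938 m^3

5.938


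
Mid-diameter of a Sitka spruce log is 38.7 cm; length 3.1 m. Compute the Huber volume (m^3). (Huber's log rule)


Huber: V = Am * L,  Am = pi*(Dm/200)^2
Am = pi*(38.7/200)^2 = 0.117628 m^2
V = 0.117628*3.1 = 0.3646 m^3

0.3646


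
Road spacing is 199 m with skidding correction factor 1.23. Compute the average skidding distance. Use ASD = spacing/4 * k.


Formula: ASD = (spacing / 4) * correction
Uncorrected distance = spacing / 4 = 199 / 4 = 49.75 m
ASD = 49.75 * 1.23 = 61 m

61


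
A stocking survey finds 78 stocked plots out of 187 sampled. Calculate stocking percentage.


Formula: Stocking % = stocked plots / total plots * 100
Stocking = 78 / 187 * 100
Stocking = 0.4171 * 100 = 41.7%

41.7


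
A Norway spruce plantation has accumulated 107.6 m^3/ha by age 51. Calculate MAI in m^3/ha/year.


Formula: MAI = Total Volume / Stand Age
MAI = 107.6 m^3/ha / 51 years
MAI = 2.11 m^3/ha/year

2.11


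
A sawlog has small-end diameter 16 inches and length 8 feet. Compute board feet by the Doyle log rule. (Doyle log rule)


Doyle: BF = (D - 4)^2 * L / 16
Adjusted diameter = 16 - 4 = 12 in
(D-4)^2 = 12^2 = 144
BF = 144 * 8 / 16 = 72 BF

72


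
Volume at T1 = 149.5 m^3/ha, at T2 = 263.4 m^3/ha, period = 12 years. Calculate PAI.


Formula: PAI = (V_T2 - V_T1) / (T2 - T1)
Volume increment = 263.4 - 149.5 = 113.9 m^3/ha
PAI = 113.9 / 12 = 9.49 m^3/ha/year

9.49


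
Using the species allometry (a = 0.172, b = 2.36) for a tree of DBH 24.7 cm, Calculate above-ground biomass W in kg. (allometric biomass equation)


Formula: W = a * DBH^b  (allometric power law)
DBH^b = 24.7^2.36 = 1935.3736
W = 0.172 * 1935.3736 = 332.9 kg

332.9


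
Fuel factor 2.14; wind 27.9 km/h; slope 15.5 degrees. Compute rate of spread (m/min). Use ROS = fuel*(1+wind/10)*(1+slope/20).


Formula: ROS = fuel * (1 + wind/10) * (1 + slope/20)
Wind factor = 1 + 27.9/10 = 3.79
Slope factor = 1 + 15.5/20 = 1.775
ROS = 2.14 * 3.79 * 1.775 = 14.4 m/min

14.4
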